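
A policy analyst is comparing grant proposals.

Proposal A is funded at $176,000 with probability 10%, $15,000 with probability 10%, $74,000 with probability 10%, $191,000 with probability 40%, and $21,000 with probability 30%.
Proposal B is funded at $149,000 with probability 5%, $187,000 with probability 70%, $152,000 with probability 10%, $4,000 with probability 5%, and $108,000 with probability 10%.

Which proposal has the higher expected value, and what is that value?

Proposal B ($164,550)

Proposal A = 0.1 × 176000 + 0.1 × 15000 + 0.1 × 74000 + 0.4 × 191000 + 0.3 × 21000 = 17600 + 1500 + 7400 + 76400 + 6300 = 109200
Proposal B = 0.05 × 149000 + 0.7 × 187000 + 0.1 × 152000 + 0.05 × 4000 + 0.1 × 108000 = 7450 + 130900 + 15200 + 200 + 10800 = 164550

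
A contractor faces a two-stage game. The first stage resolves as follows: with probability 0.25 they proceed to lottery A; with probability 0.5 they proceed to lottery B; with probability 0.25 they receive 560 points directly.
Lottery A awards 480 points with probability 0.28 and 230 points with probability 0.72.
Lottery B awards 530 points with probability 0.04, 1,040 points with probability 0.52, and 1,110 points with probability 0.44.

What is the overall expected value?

740.2 points

EV(A) = 0.28 × 480 + 0.72 × 230 = 134.4 + 165.6 = 300
EV(B) = 0.04 × 530 + 0.52 × 1040 + 0.44 × 1110 = 21.2 + 540.8 + 488.4 = 1050.4
Branch C: 560 (certain)
Overall = 0.25 × 300 + 0.5 × 1050.4 + 0.25 × 560 = 75 + 525.2 + 140 = 740.2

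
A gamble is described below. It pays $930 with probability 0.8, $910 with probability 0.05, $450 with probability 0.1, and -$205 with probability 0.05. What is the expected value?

$824.25

EV = 0.8 × 930 + 0.05 × 910 + 0.1 × 450 + 0.05 × (-205) = 744 + 45.5 + 45 − 10.25 = 824.25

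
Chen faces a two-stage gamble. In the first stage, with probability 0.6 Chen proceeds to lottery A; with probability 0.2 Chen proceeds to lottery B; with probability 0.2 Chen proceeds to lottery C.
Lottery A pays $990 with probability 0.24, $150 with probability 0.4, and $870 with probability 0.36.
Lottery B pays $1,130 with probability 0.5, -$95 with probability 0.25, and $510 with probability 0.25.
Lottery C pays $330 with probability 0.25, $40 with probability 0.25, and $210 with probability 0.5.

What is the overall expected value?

EV(A) = 0.24 × 990 + 0.4 × 150 + 0.36 × 870 = 237.6 + 60 + 313.2 = 610.8
EV(B) = 0.5 × 1130 + 0.25 × (-95) + 0.25 × 510 = 565 − 23.75 + 127.5 = 668.75
EV(C) = 0.25 × 330 + 0.25 × 40 + 0.5 × 210 = 82.5 + 10 + 105 = 197.5
Overall = 0.6 × 610.8 + 0.2 × 668.75 + 0.2 × 197.5 = 366.48 + 133.75 + 39.5 = 539.73

$539.73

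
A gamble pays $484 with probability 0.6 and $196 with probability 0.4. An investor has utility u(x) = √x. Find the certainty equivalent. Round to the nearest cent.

$353.44

E[u] = 0.6·√484 + 0.4·√196 = 0.6·22 + 0.4·14 = 18.8
CE = (18.8)² = 353.44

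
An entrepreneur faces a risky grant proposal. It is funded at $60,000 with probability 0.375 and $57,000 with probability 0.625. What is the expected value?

$58,125

EV = 0.375 × 60000 + 0.625 × 57000 = 22500 + 35625 = 58125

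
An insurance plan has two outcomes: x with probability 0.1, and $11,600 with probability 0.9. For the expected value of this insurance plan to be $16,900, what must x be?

x = $64,600

0.1·x + 0.9·11600 = 16900
0.1·x = 16900 − 10440 = 6460
x = 6460 / 0.1 = 64600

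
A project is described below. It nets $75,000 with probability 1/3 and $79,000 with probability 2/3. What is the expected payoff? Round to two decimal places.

EV = 1/3 × 75000 + 2/3 × 79000 = 25000 + 52666.6667 = 77666.6667

$77,666.67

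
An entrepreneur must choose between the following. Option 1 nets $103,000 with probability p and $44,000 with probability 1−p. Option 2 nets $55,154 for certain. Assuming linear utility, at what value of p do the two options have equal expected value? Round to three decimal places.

p = 0.189

p·103000 + (1−p)·44000 = 55154
59000p + 44000 = 55154
p = (55154 − 44000) / 59000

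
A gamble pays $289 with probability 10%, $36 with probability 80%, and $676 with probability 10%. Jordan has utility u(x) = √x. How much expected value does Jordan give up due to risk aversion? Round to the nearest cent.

$42.49

E[u] = 0.1·√289 + 0.8·√36 + 0.1·√676 = 0.1·17 + 0.8·6 + 0.1·26 = 9.1
CE = (9.1)² = 82.81
Risk premium = EV − CE = 125.3 − 82.81 = 42.49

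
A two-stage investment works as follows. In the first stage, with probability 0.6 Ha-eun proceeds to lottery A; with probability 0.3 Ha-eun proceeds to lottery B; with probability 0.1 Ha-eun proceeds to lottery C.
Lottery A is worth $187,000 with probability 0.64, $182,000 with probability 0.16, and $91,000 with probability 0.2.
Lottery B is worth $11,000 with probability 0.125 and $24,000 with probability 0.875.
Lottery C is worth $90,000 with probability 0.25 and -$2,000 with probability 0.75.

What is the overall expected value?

EV(A) = 0.64 × 187000 + 0.16 × 182000 + 0.2 × 91000 = 119680 + 29120 + 18200 = 167000
EV(B) = 0.125 × 11000 + 0.875 × 24000 = 1375 + 21000 = 22375
EV(C) = 0.25 × 90000 + 0.75 × (-2000) = 22500 − 1500 = 21000
Overall = 0.6 × 167000 + 0.3 × 22375 + 0.1 × 21000 = 100200 + 6712.5 + 2100 = 109012.5

$109,012.50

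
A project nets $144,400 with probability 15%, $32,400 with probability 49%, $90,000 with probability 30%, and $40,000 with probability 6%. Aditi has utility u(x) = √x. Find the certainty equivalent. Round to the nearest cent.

$61,107.84

E[u] = 0.15·√144400 + 0.49·√32400 + 0.3·√90000 + 0.06·√40000 = 0.15·380 + 0.49·180 + 0.3·300 + 0.06·200 = 247.2
CE = (247.2)² = 61107.84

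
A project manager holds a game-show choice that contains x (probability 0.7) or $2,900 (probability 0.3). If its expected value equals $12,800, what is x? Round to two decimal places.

x = $17,042.86

0.7·x + 0.3·2900 = 12800
0.7·x = 12800 − 870 = 11930
x = 11930 / 0.7 = 17042.8571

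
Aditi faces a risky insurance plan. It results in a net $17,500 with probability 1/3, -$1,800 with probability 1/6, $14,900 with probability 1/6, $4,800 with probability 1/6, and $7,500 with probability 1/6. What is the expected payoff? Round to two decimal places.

$10,066.67

EV = 1/3 × 17500 + 1/6 × (-1800) + 1/6 × 14900 + 1/6 × 4800 + 1/6 × 7500 = 5833.3333 − 300 + 2483.3333 + 800 + 1250 = 10066.6667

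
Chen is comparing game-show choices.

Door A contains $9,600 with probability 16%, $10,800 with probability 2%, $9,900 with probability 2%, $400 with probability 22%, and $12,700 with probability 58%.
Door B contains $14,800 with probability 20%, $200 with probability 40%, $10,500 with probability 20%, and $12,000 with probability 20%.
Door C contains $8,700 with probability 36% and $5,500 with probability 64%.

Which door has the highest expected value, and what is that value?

Door A = 0.16 × 9600 + 0.02 × 10800 + 0.02 × 9900 + 0.22 × 400 + 0.58 × 12700 = 1536 + 216 + 198 + 88 + 7366 = 9404
Door B = 0.2 × 14800 + 0.4 × 200 + 0.2 × 10500 + 0.2 × 12000 = 2960 + 80 + 2100 + 2400 = 7540
Door C = 0.36 × 8700 + 0.64 × 5500 = 3132 + 3520 = 6652

Door A ($9,404)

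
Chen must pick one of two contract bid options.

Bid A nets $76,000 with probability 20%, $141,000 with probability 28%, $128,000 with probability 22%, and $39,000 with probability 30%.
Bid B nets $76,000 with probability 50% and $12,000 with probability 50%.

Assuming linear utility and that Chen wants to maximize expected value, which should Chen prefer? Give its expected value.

Bid A ($94,540)

Bid A = 0.2 × 76000 + 0.28 × 141000 + 0.22 × 128000 + 0.3 × 39000 = 15200 + 39480 + 28160 + 11700 = 94540
Bid B = 0.5 × 76000 + 0.5 × 12000 = 38000 + 6000 = 44000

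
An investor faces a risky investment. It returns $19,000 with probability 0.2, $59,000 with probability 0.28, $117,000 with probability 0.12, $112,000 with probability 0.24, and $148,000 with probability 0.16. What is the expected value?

EV = 0.2 × 19000 + 0.28 × 59000 + 0.12 × 117000 + 0.24 × 112000 + 0.16 × 148000 = 3800 + 16520 + 14040 + 26880 + 23680 = 84920

$84,920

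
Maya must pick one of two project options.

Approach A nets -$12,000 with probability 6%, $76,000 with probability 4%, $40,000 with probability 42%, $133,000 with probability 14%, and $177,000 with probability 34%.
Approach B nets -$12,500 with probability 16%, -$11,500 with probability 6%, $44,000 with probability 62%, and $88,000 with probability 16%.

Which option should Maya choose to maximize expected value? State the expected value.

Approach A ($97,920)

Approach A = 0.06 × (-12000) + 0.04 × 76000 + 0.42 × 40000 + 0.14 × 133000 + 0.34 × 177000 = -720 + 3040 + 16800 + 18620 + 60180 = 97920
Approach B = 0.16 × (-12500) + 0.06 × (-11500) + 0.62 × 44000 + 0.16 × 88000 = -2000 − 690 + 27280 + 14080 = 38670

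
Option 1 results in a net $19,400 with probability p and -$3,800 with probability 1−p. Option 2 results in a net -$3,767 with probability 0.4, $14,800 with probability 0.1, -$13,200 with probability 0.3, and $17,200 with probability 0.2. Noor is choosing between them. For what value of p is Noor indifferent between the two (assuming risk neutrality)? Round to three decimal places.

EV(Option 2) = 0.4 × (-3767) + 0.1 × 14800 + 0.3 × (-13200) + 0.2 × 17200 = -1506.8 + 1480 − 3960 + 3440 = -546.8
p·19400 + (1−p)·(-3800) = -546.8
23200p − 3800 = -546.8
p = (-546.8 + 3800) / 23200

p = 0.140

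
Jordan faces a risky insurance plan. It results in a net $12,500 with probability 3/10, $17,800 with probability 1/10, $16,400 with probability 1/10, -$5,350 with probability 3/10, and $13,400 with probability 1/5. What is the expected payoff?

$8,245

EV = 3/10 × 12500 + 1/10 × 17800 + 1/10 × 16400 + 3/10 × (-5350) + 1/5 × 13400 = 3750 + 1780 + 1640 − 1605 + 2680 = 8245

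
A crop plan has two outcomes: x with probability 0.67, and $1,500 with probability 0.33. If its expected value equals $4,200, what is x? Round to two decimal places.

x = $5,529.85

0.67·x + 0.33·1500 = 4200
0.67·x = 4200 − 495 = 3705
x = 3705 / 0.67 = 5529.8507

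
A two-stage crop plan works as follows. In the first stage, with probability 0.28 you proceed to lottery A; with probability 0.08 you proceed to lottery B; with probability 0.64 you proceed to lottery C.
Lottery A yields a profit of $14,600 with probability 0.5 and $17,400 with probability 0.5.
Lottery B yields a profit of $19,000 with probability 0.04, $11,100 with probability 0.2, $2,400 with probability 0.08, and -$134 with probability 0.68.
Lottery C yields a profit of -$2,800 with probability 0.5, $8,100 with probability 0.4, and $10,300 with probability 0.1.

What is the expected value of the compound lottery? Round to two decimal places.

EV(A) = 0.5 × 14600 + 0.5 × 17400 = 7300 + 8700 = 16000
EV(B) = 0.04 × 19000 + 0.2 × 11100 + 0.08 × 2400 + 0.68 × (-134) = 760 + 2220 + 192 − 91.12 = 3080.88
EV(C) = 0.5 × (-2800) + 0.4 × 8100 + 0.1 × 10300 = -1400 + 3240 + 1030 = 2870
Overall = 0.28 × 16000 + 0.08 × 3080.88 + 0.64 × 2870 = 4480 + 246.4704 + 1836.8 = 6563.2704

$6,563.27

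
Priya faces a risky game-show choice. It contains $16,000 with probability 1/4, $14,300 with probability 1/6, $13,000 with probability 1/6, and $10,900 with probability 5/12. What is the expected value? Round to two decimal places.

EV = 1/4 × 16000 + 1/6 × 14300 + 1/6 × 13000 + 5/12 × 10900 = 4000 + 2383.3333 + 2166.6667 + 4541.6667 = 13091.6667

$13,091.67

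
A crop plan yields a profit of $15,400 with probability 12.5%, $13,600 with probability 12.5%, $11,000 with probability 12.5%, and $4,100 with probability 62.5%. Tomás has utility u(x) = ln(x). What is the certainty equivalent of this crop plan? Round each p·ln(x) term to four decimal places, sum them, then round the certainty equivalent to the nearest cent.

E[u] = 0.125·ln(15400) + 0.125·ln(13600) + 0.125·ln(11000) + 0.625·ln(4100) = 1.2053 + 1.1897 + 1.1632 + 5.1992 = 8.7574
CE = e^8.7574 ≈ 6357.56

$6,357.56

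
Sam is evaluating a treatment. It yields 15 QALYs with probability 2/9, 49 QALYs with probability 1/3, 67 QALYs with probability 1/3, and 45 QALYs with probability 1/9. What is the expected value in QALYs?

EV = 2/9 × 15 + 1/3 × 49 + 1/3 × 67 + 1/9 × 45 = 3.3333 + 16.3333 + 22.3333 + 5 = 47

47 QALYs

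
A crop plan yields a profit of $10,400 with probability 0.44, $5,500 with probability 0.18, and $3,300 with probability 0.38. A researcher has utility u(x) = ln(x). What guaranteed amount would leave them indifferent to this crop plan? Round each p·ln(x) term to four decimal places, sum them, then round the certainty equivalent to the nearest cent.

E[u] = 0.44·ln(10400) + 0.18·ln(5500) + 0.38·ln(3300) = 4.0698 + 1.5503 + 3.0786 = 8.6987
CE = e^8.6987 ≈ 5995.11

$5,995.11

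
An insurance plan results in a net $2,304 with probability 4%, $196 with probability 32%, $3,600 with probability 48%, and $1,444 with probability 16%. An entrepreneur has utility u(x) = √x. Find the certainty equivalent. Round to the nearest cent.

E[u] = 0.04·√2304 + 0.32·√196 + 0.48·√3600 + 0.16·√1444 = 0.04·48 + 0.32·14 + 0.48·60 + 0.16·38 = 41.28
CE = (41.28)² = 1704.0384

$1,704.04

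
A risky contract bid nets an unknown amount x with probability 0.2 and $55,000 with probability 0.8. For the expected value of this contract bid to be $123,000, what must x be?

x = $395,000

0.2·x + 0.8·55000 = 123000
0.2·x = 123000 − 44000 = 79000
x = 79000 / 0.2 = 395000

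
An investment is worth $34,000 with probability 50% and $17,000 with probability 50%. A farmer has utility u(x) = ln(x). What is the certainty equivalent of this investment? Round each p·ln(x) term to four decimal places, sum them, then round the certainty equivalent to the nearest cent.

E[u] = 0.5·ln(34000) + 0.5·ln(17000) = 5.2171 + 4.8705 = 10.0876
CE = e^10.0876 ≈ 24043.02

$24,043.02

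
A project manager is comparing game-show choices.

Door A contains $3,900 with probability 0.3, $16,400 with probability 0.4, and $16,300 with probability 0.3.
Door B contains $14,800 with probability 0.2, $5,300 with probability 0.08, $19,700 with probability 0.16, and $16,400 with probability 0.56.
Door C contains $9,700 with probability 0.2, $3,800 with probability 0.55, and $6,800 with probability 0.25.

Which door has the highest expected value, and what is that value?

Door B ($15,720)

Door A = 0.3 × 3900 + 0.4 × 16400 + 0.3 × 16300 = 1170 + 6560 + 4890 = 12620
Door B = 0.2 × 14800 + 0.08 × 5300 + 0.16 × 19700 + 0.56 × 16400 = 2960 + 424 + 3152 + 9184 = 15720
Door C = 0.2 × 9700 + 0.55 × 3800 + 0.25 × 6800 = 1940 + 2090 + 1700 = 5730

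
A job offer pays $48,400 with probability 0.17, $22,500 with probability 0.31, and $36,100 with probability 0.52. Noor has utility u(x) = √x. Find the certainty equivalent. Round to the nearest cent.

$33,379.29

E[u] = 0.17·√48400 + 0.31·√22500 + 0.52·√36100 = 0.17·220 + 0.31·150 + 0.52·190 = 182.7
CE = (182.7)² = 33379.29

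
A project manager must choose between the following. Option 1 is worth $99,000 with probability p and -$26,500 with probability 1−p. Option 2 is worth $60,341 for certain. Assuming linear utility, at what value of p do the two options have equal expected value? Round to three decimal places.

p = 0.692

p·99000 + (1−p)·(-26500) = 60341
125500p − 26500 = 60341
p = (60341 + 26500) / 125500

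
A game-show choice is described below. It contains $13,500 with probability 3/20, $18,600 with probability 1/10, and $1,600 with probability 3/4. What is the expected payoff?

$5,085

EV = 3/20 × 13500 + 1/10 × 18600 + 3/4 × 1600 = 2025 + 1860 + 1200 = 5085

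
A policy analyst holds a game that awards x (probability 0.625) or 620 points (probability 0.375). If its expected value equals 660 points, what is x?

x = 684 points

0.625·x + 0.375·620 = 660
0.625·x = 660 − 232.5 = 427.5
x = 427.5 / 0.625 = 684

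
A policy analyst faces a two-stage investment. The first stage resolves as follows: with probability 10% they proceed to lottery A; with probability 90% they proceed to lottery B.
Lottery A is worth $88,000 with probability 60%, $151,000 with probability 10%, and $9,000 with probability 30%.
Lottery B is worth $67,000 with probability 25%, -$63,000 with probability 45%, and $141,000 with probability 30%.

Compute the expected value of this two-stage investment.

EV(A) = 0.6 × 88000 + 0.1 × 151000 + 0.3 × 9000 = 52800 + 15100 + 2700 = 70600
EV(B) = 0.25 × 67000 + 0.45 × (-63000) + 0.3 × 141000 = 16750 − 28350 + 42300 = 30700
Overall = 0.1 × 70600 + 0.9 × 30700 = 7060 + 27630 = 34690

$34,690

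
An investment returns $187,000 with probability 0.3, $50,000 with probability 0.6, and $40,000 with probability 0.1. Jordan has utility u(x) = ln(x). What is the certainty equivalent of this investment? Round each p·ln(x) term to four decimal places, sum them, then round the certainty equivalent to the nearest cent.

$72,642.11

E[u] = 0.3·ln(187000) + 0.6·ln(50000) + 0.1·ln(40000) = 3.6417 + 6.4919 + 1.0597 = 11.1933
CE = e^11.1933 ≈ 72642.11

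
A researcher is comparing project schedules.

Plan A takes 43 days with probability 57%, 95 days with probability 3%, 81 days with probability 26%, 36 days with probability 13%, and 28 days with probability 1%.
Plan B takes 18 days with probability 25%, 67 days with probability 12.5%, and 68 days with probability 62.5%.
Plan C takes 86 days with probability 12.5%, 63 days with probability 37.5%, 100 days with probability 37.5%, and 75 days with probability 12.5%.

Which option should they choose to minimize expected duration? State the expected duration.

Plan A (53.38 days)

Plan A = 0.57 × 43 + 0.03 × 95 + 0.26 × 81 + 0.13 × 36 + 0.01 × 28 = 24.51 + 2.85 + 21.06 + 4.68 + 0.28 = 53.38
Plan B = 0.25 × 18 + 0.125 × 67 + 0.625 × 68 = 4.5 + 8.375 + 42.5 = 55.375
Plan C = 0.125 × 86 + 0.375 × 63 + 0.375 × 100 + 0.125 × 75 = 10.75 + 23.625 + 37.5 + 9.375 = 81.25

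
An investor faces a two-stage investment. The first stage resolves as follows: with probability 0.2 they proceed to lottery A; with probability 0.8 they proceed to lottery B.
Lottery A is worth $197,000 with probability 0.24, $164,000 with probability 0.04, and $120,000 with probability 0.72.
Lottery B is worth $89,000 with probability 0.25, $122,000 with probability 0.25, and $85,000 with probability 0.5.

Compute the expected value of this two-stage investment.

EV(A) = 0.24 × 197000 + 0.04 × 164000 + 0.72 × 120000 = 47280 + 6560 + 86400 = 140240
EV(B) = 0.25 × 89000 + 0.25 × 122000 + 0.5 × 85000 = 22250 + 30500 + 42500 = 95250
Overall = 0.2 × 140240 + 0.8 × 95250 = 28048 + 76200 = 104248

$104,248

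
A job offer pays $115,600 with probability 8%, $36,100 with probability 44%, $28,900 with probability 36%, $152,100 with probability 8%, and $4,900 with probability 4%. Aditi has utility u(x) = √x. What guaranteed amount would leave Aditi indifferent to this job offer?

$42,436

E[u] = 0.08·√115600 + 0.44·√36100 + 0.36·√28900 + 0.08·√152100 + 0.04·√4900 = 0.08·340 + 0.44·190 + 0.36·170 + 0.08·390 + 0.04·70 = 206
CE = (206)² = 42436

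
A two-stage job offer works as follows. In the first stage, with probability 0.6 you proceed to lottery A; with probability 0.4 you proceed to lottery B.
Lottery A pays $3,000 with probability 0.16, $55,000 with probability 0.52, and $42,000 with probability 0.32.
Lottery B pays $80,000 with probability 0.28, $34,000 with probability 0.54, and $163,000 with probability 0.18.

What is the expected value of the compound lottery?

$53,552

EV(A) = 0.16 × 3000 + 0.52 × 55000 + 0.32 × 42000 = 480 + 28600 + 13440 = 42520
EV(B) = 0.28 × 80000 + 0.54 × 34000 + 0.18 × 163000 = 22400 + 18360 + 29340 = 70100
Overall = 0.6 × 42520 + 0.4 × 70100 = 25512 + 28040 = 53552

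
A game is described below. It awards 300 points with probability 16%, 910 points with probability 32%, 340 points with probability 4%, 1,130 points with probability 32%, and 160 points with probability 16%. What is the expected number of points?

740 points

EV = 0.16 × 300 + 0.32 × 910 + 0.04 × 340 + 0.32 × 1130 + 0.16 × 160 = 48 + 291.2 + 13.6 + 361.6 + 25.6 = 740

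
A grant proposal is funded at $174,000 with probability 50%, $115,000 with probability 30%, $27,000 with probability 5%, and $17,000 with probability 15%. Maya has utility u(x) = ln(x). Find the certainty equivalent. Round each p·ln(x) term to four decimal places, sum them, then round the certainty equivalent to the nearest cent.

$98,765.14

E[u] = 0.5·ln(174000) + 0.3·ln(115000) + 0.05·ln(27000) + 0.15·ln(17000) = 6.0334 + 3.4958 + 0.5102 + 1.4611 = 11.5005
CE = e^11.5005 ≈ 98765.14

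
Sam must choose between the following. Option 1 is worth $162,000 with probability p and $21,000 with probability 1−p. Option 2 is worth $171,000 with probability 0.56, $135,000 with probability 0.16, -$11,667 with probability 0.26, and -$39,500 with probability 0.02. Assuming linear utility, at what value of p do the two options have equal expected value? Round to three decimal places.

EV(Option 2) = 0.56 × 171000 + 0.16 × 135000 + 0.26 × (-11667) + 0.02 × (-39500) = 95760 + 21600 − 3033.42 − 790 = 113536.58
p·162000 + (1−p)·21000 = 113536.58
141000p + 21000 = 113536.58
p = (113536.58 − 21000) / 141000

p = 0.656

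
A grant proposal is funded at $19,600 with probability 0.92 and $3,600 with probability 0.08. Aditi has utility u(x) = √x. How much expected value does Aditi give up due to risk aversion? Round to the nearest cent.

$471.04

E[u] = 0.92·√19600 + 0.08·√3600 = 0.92·140 + 0.08·60 = 133.6
CE = (133.6)² = 17848.96
Risk premium = EV − CE = 18320 − 17848.96 = 471.04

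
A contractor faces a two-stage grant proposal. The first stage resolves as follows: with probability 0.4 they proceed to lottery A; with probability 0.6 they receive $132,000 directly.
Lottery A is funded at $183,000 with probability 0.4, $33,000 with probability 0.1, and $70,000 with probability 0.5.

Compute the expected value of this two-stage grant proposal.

$123,800

EV(A) = 0.4 × 183000 + 0.1 × 33000 + 0.5 × 70000 = 73200 + 3300 + 35000 = 111500
Branch B: 132000 (certain)
Overall = 0.4 × 111500 + 0.6 × 132000 = 44600 + 79200 = 123800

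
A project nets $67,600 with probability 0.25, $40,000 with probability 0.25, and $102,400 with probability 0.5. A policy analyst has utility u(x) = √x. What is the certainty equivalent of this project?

E[u] = 0.25·√67600 + 0.25·√40000 + 0.5·√102400 = 0.25·260 + 0.25·200 + 0.5·320 = 275
CE = (275)² = 75625

$75,625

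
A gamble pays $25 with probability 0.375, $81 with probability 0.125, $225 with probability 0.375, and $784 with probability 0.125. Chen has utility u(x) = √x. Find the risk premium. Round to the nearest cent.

E[u] = 0.375·√25 + 0.125·√81 + 0.375·√225 + 0.125·√784 = 0.375·5 + 0.125·9 + 0.375·15 + 0.125·28 = 12.125
CE = (12.125)² = 147.015625
Risk premium = EV − CE = 201.875 − 147.015625 = 54.859375

$54.86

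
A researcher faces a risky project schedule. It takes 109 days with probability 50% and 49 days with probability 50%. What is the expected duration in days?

EV = 0.5 × 109 + 0.5 × 49 = 54.5 + 24.5 = 79

79 days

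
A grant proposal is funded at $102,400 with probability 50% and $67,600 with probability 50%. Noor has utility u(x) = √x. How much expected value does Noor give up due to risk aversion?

$900

E[u] = 0.5·√102400 + 0.5·√67600 = 0.5·320 + 0.5·260 = 290
CE = (290)² = 84100
Risk premium = EV − CE = 85000 − 84100 = 900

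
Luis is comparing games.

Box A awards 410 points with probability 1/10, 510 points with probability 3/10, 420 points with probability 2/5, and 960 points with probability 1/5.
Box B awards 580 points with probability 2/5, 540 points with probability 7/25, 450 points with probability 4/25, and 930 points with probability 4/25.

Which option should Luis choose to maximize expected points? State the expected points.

Box A = 1/10 × 410 + 3/10 × 510 + 2/5 × 420 + 1/5 × 960 = 41 + 153 + 168 + 192 = 554
Box B = 2/5 × 580 + 7/25 × 540 + 4/25 × 450 + 4/25 × 930 = 232 + 151.2 + 72 + 148.8 = 604

Box B (604 points)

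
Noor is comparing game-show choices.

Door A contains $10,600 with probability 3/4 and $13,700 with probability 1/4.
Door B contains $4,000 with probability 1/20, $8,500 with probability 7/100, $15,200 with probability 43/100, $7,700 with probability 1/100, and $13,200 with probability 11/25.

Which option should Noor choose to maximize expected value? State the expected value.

Door B ($13,216)

Door A = 3/4 × 10600 + 1/4 × 13700 = 7950 + 3425 = 11375
Door B = 1/20 × 4000 + 7/100 × 8500 + 43/100 × 15200 + 1/100 × 7700 + 11/25 × 13200 = 200 + 595 + 6536 + 77 + 5808 = 13216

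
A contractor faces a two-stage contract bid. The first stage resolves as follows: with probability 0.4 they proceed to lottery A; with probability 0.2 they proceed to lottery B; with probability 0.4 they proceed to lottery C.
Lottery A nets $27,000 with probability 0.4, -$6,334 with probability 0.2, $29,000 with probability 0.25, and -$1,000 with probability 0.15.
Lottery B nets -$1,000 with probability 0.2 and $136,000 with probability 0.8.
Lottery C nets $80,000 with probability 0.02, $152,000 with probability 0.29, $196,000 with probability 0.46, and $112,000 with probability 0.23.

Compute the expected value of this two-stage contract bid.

EV(A) = 0.4 × 27000 + 0.2 × (-6334) + 0.25 × 29000 + 0.15 × (-1000) = 10800 − 1266.8 + 7250 − 150 = 16633.2
EV(B) = 0.2 × (-1000) + 0.8 × 136000 = -200 + 108800 = 108600
EV(C) = 0.02 × 80000 + 0.29 × 152000 + 0.46 × 196000 + 0.23 × 112000 = 1600 + 44080 + 90160 + 25760 = 161600
Overall = 0.4 × 16633.2 + 0.2 × 108600 + 0.4 × 161600 = 6653.28 + 21720 + 64640 = 93013.28

$93,013.28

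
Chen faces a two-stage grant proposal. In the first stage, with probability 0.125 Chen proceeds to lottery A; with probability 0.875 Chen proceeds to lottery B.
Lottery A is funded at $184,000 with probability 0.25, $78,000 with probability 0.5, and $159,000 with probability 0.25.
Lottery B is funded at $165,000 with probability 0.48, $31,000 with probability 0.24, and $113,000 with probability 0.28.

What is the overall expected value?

$119,088.75

EV(A) = 0.25 × 184000 + 0.5 × 78000 + 0.25 × 159000 = 46000 + 39000 + 39750 = 124750
EV(B) = 0.48 × 165000 + 0.24 × 31000 + 0.28 × 113000 = 79200 + 7440 + 31640 = 118280
Overall = 0.125 × 124750 + 0.875 × 118280 = 15593.75 + 103495 = 119088.75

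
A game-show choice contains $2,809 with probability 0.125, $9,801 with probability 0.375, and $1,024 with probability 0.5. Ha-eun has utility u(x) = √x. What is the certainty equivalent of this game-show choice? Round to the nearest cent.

E[u] = 0.125·√2809 + 0.375·√9801 + 0.5·√1024 = 0.125·53 + 0.375·99 + 0.5·32 = 59.75
CE = (59.75)² = 3570.0625

$3,570.06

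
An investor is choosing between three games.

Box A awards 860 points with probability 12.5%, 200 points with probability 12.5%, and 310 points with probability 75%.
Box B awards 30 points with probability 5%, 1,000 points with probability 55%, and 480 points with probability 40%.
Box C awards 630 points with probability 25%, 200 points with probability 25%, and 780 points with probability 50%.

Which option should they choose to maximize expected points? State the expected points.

Box A = 0.125 × 860 + 0.125 × 200 + 0.75 × 310 = 107.5 + 25 + 232.5 = 365
Box B = 0.05 × 30 + 0.55 × 1000 + 0.4 × 480 = 1.5 + 550 + 192 = 743.5
Box C = 0.25 × 630 + 0.25 × 200 + 0.5 × 780 = 157.5 + 50 + 390 = 597.5

Box B (743.5 points)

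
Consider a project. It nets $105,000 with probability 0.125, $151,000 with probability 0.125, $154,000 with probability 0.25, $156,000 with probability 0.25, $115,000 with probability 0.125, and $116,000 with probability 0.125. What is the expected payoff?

$138,375

EV = 0.125 × 105000 + 0.125 × 151000 + 0.25 × 154000 + 0.25 × 156000 + 0.125 × 115000 + 0.125 × 116000 = 13125 + 18875 + 38500 + 39000 + 14375 + 14500 = 138375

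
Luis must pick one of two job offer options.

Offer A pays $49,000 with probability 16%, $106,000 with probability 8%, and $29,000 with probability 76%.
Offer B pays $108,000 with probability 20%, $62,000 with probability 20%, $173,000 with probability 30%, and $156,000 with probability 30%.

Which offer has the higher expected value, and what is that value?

Offer B ($132,700)

Offer A = 0.16 × 49000 + 0.08 × 106000 + 0.76 × 29000 = 7840 + 8480 + 22040 = 38360
Offer B = 0.2 × 108000 + 0.2 × 62000 + 0.3 × 173000 + 0.3 × 156000 = 21600 + 12400 + 51900 + 46800 = 132700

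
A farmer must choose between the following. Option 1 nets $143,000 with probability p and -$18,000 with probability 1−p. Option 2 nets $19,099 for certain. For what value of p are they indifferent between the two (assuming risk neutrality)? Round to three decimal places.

p = 0.230

p·143000 + (1−p)·(-18000) = 19099
161000p − 18000 = 19099
p = (19099 + 18000) / 161000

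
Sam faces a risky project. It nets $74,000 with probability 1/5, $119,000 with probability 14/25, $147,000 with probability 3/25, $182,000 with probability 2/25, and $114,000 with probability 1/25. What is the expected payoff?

$118,200

EV = 1/5 × 74000 + 14/25 × 119000 + 3/25 × 147000 + 2/25 × 182000 + 1/25 × 114000 = 14800 + 66640 + 17640 + 14560 + 4560 = 118200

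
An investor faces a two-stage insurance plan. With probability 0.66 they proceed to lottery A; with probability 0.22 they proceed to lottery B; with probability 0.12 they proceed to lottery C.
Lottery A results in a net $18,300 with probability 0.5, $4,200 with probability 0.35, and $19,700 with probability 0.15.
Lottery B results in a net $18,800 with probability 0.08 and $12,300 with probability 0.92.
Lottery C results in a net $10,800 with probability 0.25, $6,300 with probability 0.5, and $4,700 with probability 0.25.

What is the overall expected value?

$12,622.90

EV(A) = 0.5 × 18300 + 0.35 × 4200 + 0.15 × 19700 = 9150 + 1470 + 2955 = 13575
EV(B) = 0.08 × 18800 + 0.92 × 12300 = 1504 + 11316 = 12820
EV(C) = 0.25 × 10800 + 0.5 × 6300 + 0.25 × 4700 = 2700 + 3150 + 1175 = 7025
Overall = 0.66 × 13575 + 0.22 × 12820 + 0.12 × 7025 = 8959.5 + 2820.4 + 843 = 12622.9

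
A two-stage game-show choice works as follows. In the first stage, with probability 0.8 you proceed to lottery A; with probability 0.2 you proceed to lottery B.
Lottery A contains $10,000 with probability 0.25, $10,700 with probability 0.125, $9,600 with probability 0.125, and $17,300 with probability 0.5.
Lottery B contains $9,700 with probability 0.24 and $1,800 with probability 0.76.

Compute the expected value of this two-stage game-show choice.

EV(A) = 0.25 × 10000 + 0.125 × 10700 + 0.125 × 9600 + 0.5 × 17300 = 2500 + 1337.5 + 1200 + 8650 = 13687.5
EV(B) = 0.24 × 9700 + 0.76 × 1800 = 2328 + 1368 = 3696
Overall = 0.8 × 13687.5 + 0.2 × 3696 = 10950 + 739.2 = 11689.2

$11,689.20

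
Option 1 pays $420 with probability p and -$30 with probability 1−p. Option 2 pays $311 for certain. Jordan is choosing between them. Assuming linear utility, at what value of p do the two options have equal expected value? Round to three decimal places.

p·420 + (1−p)·(-30) = 311
450p − 30 = 311
p = (311 + 30) / 450

p = 0.758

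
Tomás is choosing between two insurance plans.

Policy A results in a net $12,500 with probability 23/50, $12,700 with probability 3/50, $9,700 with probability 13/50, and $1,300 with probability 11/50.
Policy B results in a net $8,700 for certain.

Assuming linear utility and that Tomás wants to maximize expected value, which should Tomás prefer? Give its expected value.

Policy A = 23/50 × 12500 + 3/50 × 12700 + 13/50 × 9700 + 11/50 × 1300 = 5750 + 762 + 2522 + 286 = 9320
Policy B: 8700 (certain)

Policy A ($9,320)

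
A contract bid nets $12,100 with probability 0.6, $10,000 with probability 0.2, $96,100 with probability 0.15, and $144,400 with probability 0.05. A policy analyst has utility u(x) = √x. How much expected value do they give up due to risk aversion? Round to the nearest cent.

$7,942.75

E[u] = 0.6·√12100 + 0.2·√10000 + 0.15·√96100 + 0.05·√144400 = 0.6·110 + 0.2·100 + 0.15·310 + 0.05·380 = 151.5
CE = (151.5)² = 22952.25
Risk premium = EV − CE = 30895 − 22952.25 = 7942.75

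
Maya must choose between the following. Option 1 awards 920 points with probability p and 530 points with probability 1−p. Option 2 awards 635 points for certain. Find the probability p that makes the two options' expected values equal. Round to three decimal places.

p = 0.269

p·920 + (1−p)·530 = 635
390p + 530 = 635
p = (635 − 530) / 390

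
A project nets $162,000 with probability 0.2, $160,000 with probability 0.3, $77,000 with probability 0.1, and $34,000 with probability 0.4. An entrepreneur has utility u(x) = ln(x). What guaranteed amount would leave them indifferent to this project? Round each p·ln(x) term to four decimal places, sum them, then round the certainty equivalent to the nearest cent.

$80,241.81

E[u] = 0.2·ln(162000) + 0.3·ln(160000) + 0.1·ln(77000) + 0.4·ln(34000) = 2.3991 + 3.5949 + 1.1252 + 4.1736 = 11.2928
CE = e^11.2928 ≈ 80241.81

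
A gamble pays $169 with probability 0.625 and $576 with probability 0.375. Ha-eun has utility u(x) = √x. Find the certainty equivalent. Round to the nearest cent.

E[u] = 0.625·√169 + 0.375·√576 = 0.625·13 + 0.375·24 = 17.125
CE = (17.125)² = 293.265625

$293.27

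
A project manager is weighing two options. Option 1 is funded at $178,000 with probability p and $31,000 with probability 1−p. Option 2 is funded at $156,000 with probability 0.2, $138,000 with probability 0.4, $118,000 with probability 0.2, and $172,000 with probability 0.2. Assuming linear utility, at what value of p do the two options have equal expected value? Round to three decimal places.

EV(Option 2) = 0.2 × 156000 + 0.4 × 138000 + 0.2 × 118000 + 0.2 × 172000 = 31200 + 55200 + 23600 + 34400 = 144400
p·178000 + (1−p)·31000 = 144400
147000p + 31000 = 144400
p = (144400 − 31000) / 147000

p = 0.771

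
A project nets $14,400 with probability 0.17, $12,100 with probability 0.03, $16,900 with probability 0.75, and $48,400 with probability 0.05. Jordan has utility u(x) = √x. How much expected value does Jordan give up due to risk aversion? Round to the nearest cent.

$429.16

E[u] = 0.17·√14400 + 0.03·√12100 + 0.75·√16900 + 0.05·√48400 = 0.17·120 + 0.03·110 + 0.75·130 + 0.05·220 = 132.2
CE = (132.2)² = 17476.84
Risk premium = EV − CE = 17906 − 17476.84 = 429.16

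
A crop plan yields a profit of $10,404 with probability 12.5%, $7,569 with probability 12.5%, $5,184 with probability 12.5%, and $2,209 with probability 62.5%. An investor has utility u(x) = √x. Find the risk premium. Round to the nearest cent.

E[u] = 0.125·√10404 + 0.125·√7569 + 0.125·√5184 + 0.625·√2209 = 0.125·102 + 0.125·87 + 0.125·72 + 0.625·47 = 62
CE = (62)² = 3844
Risk premium = EV − CE = 4275.25 − 3844 = 431.25

$431.25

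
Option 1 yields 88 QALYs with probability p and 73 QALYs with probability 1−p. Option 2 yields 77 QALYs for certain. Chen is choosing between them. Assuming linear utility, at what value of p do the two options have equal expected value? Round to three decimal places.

p = 0.267

p·88 + (1−p)·73 = 77
15p + 73 = 77
p = (77 − 73) / 15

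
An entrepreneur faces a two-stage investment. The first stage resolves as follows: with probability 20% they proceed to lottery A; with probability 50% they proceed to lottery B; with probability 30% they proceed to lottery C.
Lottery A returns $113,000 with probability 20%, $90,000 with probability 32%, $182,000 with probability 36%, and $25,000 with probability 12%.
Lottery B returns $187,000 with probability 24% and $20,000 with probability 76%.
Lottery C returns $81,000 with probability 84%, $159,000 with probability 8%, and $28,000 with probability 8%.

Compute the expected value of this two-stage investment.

EV(A) = 0.2 × 113000 + 0.32 × 90000 + 0.36 × 182000 + 0.12 × 25000 = 22600 + 28800 + 65520 + 3000 = 119920
EV(B) = 0.24 × 187000 + 0.76 × 20000 = 44880 + 15200 = 60080
EV(C) = 0.84 × 81000 + 0.08 × 159000 + 0.08 × 28000 = 68040 + 12720 + 2240 = 83000
Overall = 0.2 × 119920 + 0.5 × 60080 + 0.3 × 83000 = 23984 + 30040 + 24900 = 78924

$78,924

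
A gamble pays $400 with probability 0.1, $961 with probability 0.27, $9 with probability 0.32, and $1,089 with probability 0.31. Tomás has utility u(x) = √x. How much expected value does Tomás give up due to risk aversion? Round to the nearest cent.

$175.11

E[u] = 0.1·√400 + 0.27·√961 + 0.32·√9 + 0.31·√1089 = 0.1·20 + 0.27·31 + 0.32·3 + 0.31·33 = 21.56
CE = (21.56)² = 464.8336
Risk premium = EV − CE = 639.94 − 464.8336 = 175.1064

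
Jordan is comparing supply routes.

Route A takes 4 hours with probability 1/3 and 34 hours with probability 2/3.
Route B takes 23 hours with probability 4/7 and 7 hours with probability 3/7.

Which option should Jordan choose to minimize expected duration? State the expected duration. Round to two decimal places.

Route B (16.14 hours)

Route A = 1/3 × 4 + 2/3 × 34 = 1.3333 + 22.6667 = 24
Route B = 4/7 × 23 + 3/7 × 7 = 13.1429 + 3 = 16.1429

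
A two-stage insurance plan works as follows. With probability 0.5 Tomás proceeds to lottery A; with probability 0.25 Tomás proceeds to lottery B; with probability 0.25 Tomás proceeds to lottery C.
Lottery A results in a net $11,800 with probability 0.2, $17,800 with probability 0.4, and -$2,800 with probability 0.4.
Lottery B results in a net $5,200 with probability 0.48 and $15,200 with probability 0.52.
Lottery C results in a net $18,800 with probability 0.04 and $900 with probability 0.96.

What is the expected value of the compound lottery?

$7,184

EV(A) = 0.2 × 11800 + 0.4 × 17800 + 0.4 × (-2800) = 2360 + 7120 − 1120 = 8360
EV(B) = 0.48 × 5200 + 0.52 × 15200 = 2496 + 7904 = 10400
EV(C) = 0.04 × 18800 + 0.96 × 900 = 752 + 864 = 1616
Overall = 0.5 × 8360 + 0.25 × 10400 + 0.25 × 1616 = 4180 + 2600 + 404 = 7184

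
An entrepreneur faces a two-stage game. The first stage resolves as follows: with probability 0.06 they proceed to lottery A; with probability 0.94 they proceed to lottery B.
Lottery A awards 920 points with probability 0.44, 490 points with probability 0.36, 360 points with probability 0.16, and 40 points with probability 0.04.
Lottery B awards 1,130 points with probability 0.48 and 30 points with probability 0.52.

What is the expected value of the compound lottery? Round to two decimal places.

562.94 points

EV(A) = 0.44 × 920 + 0.36 × 490 + 0.16 × 360 + 0.04 × 40 = 404.8 + 176.4 + 57.6 + 1.6 = 640.4
EV(B) = 0.48 × 1130 + 0.52 × 30 = 542.4 + 15.6 = 558
Overall = 0.06 × 640.4 + 0.94 × 558 = 38.424 + 524.52 = 562.944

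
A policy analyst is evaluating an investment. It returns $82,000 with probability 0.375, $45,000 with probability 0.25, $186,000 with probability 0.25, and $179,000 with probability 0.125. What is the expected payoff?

EV = 0.375 × 82000 + 0.25 × 45000 + 0.25 × 186000 + 0.125 × 179000 = 30750 + 11250 + 46500 + 22375 = 110875

$110,875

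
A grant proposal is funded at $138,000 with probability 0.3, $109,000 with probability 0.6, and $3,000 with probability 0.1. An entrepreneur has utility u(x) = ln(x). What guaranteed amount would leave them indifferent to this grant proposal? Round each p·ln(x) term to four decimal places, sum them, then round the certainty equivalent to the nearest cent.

$81,682.90

E[u] = 0.3·ln(138000) + 0.6·ln(109000) + 0.1·ln(3000) = 3.5505 + 6.9595 + 0.8006 = 11.3106
CE = e^11.3106 ≈ 81682.90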